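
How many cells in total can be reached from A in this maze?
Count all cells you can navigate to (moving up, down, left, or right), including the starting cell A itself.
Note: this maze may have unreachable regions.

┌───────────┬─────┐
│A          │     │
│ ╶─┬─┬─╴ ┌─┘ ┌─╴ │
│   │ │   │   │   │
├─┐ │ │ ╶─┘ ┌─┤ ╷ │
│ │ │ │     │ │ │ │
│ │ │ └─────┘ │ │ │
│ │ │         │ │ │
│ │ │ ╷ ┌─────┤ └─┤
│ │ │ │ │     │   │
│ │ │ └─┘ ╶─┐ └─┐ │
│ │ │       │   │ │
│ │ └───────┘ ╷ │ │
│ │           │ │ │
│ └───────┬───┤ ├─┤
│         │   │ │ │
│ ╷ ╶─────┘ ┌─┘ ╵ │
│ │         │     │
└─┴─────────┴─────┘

Using BFS/flood-fill to find all reachable cells from A:
Maze size: 9 × 9 = 81 total cells
18 cell(s) are walled off and cannot be reached from A.
Reachable cells: 63

Reachable region (· marks reachable cells):

┌───────────┬─────┐
│A · · · · ·│· · ·│
│ ╶─┬─┬─╴ ┌─┘ ┌─╴ │
│· ·│·│· ·│· ·│· ·│
├─┐ │ │ ╶─┘ ┌─┤ ╷ │
│ │·│·│· · ·│·│·│·│
│ │ │ └─────┘ │ │ │
│ │·│· · · · ·│·│·│
│ │ │ ╷ ┌─────┤ └─┤
│ │·│·│·│· · ·│· ·│
│ │ │ └─┘ ╶─┐ └─┐ │
│ │·│· · · ·│· ·│·│
│ │ └───────┘ ╷ │ │
│ │· · · · · ·│·│·│
│ └───────┬───┤ ├─┤
│         │   │·│·│
│ ╷ ╶─────┘ ┌─┘ ╵ │
│ │         │· · ·│
└─┴─────────┴─────┘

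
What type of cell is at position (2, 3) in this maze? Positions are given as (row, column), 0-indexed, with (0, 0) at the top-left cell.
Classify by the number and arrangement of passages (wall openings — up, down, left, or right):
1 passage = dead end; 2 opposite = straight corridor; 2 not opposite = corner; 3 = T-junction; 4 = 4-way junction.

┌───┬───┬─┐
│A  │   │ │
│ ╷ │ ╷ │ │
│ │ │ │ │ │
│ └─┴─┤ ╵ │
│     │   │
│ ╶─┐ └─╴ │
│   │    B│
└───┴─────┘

Checking cell at (2, 3):
Number of passages: 2
Cell type: corner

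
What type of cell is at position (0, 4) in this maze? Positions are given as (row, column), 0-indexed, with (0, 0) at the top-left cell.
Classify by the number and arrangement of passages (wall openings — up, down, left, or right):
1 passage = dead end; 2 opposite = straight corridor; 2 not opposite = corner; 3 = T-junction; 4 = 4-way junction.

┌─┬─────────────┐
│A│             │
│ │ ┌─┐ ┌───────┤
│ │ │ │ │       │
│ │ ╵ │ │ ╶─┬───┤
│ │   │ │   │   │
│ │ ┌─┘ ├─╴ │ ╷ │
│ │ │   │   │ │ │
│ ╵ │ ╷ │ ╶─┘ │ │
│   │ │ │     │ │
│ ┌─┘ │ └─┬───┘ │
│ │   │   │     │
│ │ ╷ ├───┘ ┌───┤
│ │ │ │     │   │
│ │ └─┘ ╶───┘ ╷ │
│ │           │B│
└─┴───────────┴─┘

Checking cell at (0, 4):
Number of passages: 2
Cell type: straight corridor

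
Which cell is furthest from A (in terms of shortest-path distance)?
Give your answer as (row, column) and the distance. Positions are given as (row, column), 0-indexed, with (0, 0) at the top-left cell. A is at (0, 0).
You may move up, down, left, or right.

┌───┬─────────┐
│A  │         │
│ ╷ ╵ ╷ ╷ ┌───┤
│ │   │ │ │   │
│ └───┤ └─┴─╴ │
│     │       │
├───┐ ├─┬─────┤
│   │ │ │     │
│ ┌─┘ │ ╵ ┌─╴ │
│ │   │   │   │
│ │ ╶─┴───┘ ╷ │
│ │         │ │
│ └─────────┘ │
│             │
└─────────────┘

Computing BFS distances from A to all cells:
Furthest cell: (3, 1)
Distance: 26 steps

Path from A to the furthest cell:

┌───┬─────────┐
│A  │         │
│ ╷ ╵ ╷ ╷ ┌───┤
│↓│   │ │ │   │
│ └───┤ └─┴─╴ │
│↳ → ↓│       │
├───┐ ├─┬─────┤
│↱ B│↓│ │     │
│ ┌─┘ │ ╵ ┌─╴ │
│↑│↓ ↲│   │↱ ↓│
│ │ ╶─┴───┘ ╷ │
│↑│↳ → → → ↑│↓│
│ └─────────┘ │
│↑ ← ← ← ← ← ↲│
└─────────────┘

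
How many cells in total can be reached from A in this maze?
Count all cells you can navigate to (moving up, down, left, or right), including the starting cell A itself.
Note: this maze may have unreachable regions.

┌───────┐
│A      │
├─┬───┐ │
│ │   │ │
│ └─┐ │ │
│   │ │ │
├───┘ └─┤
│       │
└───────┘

Using BFS/flood-fill to find all reachable cells from A:
Maze size: 4 × 4 = 16 total cells
10 cell(s) are walled off and cannot be reached from A.
Reachable cells: 6

Reachable region (· marks reachable cells):

┌───────┐
│A · · ·│
├─┬───┐ │
│ │   │·│
│ └─┐ │ │
│   │ │·│
├───┘ └─┤
│       │
└───────┘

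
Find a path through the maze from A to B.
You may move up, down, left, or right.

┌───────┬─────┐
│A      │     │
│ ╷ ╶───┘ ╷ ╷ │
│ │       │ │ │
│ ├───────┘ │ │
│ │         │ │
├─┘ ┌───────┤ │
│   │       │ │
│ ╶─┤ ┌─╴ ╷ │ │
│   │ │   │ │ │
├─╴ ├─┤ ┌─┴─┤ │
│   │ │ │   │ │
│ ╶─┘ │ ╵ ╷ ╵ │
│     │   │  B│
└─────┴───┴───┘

Finding the shortest path through the maze:
Path length: 14 steps
Directions: right → down → right → right → right → up → right → right → down → down → down → down → down → down

Solution:

┌───────┬─────┐
│A ↓    │↱ → ↓│
│ ╷ ╶───┘ ╷ ╷ │
│ │↳ → → ↑│ │↓│
│ ├───────┘ │ │
│ │         │↓│
├─┘ ┌───────┤ │
│   │       │↓│
│ ╶─┤ ┌─╴ ╷ │ │
│   │ │   │ │↓│
├─╴ ├─┤ ┌─┴─┤ │
│   │ │ │   │↓│
│ ╶─┘ │ ╵ ╷ ╵ │
│     │   │  B│
└─────┴───┴───┘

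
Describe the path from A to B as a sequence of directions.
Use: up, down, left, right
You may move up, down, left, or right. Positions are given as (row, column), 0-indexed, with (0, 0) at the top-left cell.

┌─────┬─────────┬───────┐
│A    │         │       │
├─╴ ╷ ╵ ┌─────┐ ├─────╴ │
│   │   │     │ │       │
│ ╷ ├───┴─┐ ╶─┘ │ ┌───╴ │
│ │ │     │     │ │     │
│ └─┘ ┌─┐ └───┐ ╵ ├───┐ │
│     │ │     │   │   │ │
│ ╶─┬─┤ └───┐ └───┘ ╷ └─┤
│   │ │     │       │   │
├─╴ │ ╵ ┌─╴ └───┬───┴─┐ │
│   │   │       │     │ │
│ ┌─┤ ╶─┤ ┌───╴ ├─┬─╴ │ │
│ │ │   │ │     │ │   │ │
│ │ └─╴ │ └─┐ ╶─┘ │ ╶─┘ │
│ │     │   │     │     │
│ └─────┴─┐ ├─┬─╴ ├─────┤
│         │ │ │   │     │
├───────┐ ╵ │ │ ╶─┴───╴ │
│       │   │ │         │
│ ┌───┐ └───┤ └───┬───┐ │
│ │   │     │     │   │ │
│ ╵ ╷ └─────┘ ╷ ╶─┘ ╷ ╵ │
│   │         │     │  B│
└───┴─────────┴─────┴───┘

Finding the path and converting it to directions:
Path through cells: (0,0) → (0,1) → (1,1) → (1,0) → (2,0) → (3,0) → (4,0) → (4,1) → (5,1) → (5,0) → (6,0) → (7,0) → (8,0) → (8,1) → (8,2) → (8,3) → (8,4) → (9,4) → (9,5) → (8,5) → (7,5) → (7,4) → (6,4) → (5,4) → (5,5) → (5,6) → (5,7) → (6,7) → (6,6) → (7,6) → (7,7) → (7,8) → (8,8) → (8,7) → (9,7) → (9,8) → (9,9) → (9,10) → (9,11) → (10,11) → (11,11)
Directions: right, down, left, down, down, down, right, down, left, down, down, down, right, right, right, right, down, right, up, up, left, up, up, right, right, right, down, left, down, right, right, down, left, down, right, right, right, right, down, down

Solution:

┌─────┬─────────┬───────┐
│A ↓  │         │       │
├─╴ ╷ ╵ ┌─────┐ ├─────╴ │
│↓ ↲│   │     │ │       │
│ ╷ ├───┴─┐ ╶─┘ │ ┌───╴ │
│↓│ │     │     │ │     │
│ └─┘ ┌─┐ └───┐ ╵ ├───┐ │
│↓    │ │     │   │   │ │
│ ╶─┬─┤ └───┐ └───┘ ╷ └─┤
│↳ ↓│ │     │       │   │
├─╴ │ ╵ ┌─╴ └───┬───┴─┐ │
│↓ ↲│   │↱ → → ↓│     │ │
│ ┌─┤ ╶─┤ ┌───╴ ├─┬─╴ │ │
│↓│ │   │↑│  ↓ ↲│ │   │ │
│ │ └─╴ │ └─┐ ╶─┘ │ ╶─┘ │
│↓│     │↑ ↰│↳ → ↓│     │
│ └─────┴─┐ ├─┬─╴ ├─────┤
│↳ → → → ↓│↑│ │↓ ↲│     │
├───────┐ ╵ │ │ ╶─┴───╴ │
│       │↳ ↑│ │↳ → → → ↓│
│ ┌───┐ └───┤ └───┬───┐ │
│ │   │     │     │   │↓│
│ ╵ ╷ └─────┘ ╷ ╶─┘ ╷ ╵ │
│   │         │     │  B│
└───┴─────────┴─────┴───┘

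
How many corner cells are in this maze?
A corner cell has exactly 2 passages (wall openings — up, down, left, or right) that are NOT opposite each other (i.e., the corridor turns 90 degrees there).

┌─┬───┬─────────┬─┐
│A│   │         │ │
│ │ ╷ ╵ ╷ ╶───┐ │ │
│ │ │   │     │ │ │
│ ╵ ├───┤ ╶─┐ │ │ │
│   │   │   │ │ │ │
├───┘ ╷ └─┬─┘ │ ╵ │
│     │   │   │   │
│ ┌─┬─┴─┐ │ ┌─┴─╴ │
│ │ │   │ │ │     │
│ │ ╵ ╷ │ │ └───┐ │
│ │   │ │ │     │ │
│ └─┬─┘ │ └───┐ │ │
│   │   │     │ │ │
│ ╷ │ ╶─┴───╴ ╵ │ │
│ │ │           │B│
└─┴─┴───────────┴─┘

Counting corner cells (2 non-opposite passages):
Total corners: 32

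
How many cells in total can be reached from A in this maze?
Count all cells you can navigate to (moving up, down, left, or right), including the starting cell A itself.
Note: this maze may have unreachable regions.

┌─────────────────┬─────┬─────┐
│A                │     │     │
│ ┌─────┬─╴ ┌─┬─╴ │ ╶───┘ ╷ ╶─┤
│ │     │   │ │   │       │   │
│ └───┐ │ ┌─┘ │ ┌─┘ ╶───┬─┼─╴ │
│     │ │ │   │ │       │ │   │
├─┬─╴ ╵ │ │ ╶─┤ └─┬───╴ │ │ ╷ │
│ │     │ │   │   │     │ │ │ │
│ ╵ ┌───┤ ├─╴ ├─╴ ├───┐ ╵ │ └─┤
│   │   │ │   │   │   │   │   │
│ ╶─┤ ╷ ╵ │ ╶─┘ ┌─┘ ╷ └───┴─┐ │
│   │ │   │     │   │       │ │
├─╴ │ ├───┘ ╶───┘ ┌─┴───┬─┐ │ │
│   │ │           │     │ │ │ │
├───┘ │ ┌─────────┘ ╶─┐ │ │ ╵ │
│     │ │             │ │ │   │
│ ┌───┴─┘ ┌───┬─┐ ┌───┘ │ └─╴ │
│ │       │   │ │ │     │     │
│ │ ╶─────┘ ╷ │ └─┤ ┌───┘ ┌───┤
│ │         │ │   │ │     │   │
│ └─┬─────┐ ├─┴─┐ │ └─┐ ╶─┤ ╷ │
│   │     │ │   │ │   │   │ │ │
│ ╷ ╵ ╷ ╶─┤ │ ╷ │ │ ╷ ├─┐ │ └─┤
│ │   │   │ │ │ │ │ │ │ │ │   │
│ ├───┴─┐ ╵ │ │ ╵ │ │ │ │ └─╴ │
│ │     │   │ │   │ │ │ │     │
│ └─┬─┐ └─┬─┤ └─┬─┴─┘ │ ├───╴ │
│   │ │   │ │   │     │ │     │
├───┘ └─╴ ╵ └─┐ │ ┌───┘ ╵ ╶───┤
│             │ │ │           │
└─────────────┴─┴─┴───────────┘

Using BFS/flood-fill to find all reachable cells from A:
Maze size: 15 × 15 = 225 total cells
29 cell(s) are walled off and cannot be reached from A.
Reachable cells: 196

Reachable region (· marks reachable cells):

┌─────────────────┬─────┬─────┐
│A · · · · · · · ·│· · ·│· · ·│
│ ┌─────┬─╴ ┌─┬─╴ │ ╶───┘ ╷ ╶─┤
│·│· · ·│· ·│·│· ·│· · · ·│· ·│
│ └───┐ │ ┌─┘ │ ┌─┘ ╶───┬─┼─╴ │
│· · ·│·│·│· ·│·│· · · ·│·│· ·│
├─┬─╴ ╵ │ │ ╶─┤ └─┬───╴ │ │ ╷ │
│·│· · ·│·│· ·│· ·│· · ·│·│·│·│
│ ╵ ┌───┤ ├─╴ ├─╴ ├───┐ ╵ │ └─┤
│· ·│· ·│·│· ·│· ·│· ·│· ·│· ·│
│ ╶─┤ ╷ ╵ │ ╶─┘ ┌─┘ ╷ └───┴─┐ │
│· ·│·│· ·│· · ·│· ·│· · · ·│·│
├─╴ │ ├───┘ ╶───┘ ┌─┴───┬─┐ │ │
│· ·│·│· · · · · ·│· · ·│·│·│·│
├───┘ │ ┌─────────┘ ╶─┐ │ │ ╵ │
│· · ·│·│· · · · · · ·│·│·│· ·│
│ ┌───┴─┘ ┌───┬─┐ ┌───┘ │ └─╴ │
│·│· · · ·│· ·│ │·│· · ·│· · ·│
│ │ ╶─────┘ ╷ │ └─┤ ┌───┘ ┌───┤
│·│· · · · ·│·│   │·│· · ·│· ·│
│ └─┬─────┐ ├─┴─┐ │ └─┐ ╶─┤ ╷ │
│· ·│· · ·│·│   │ │· ·│· ·│·│·│
│ ╷ ╵ ╷ ╶─┤ │ ╷ │ │ ╷ ├─┐ │ └─┤
│·│· ·│· ·│·│ │ │ │·│·│·│·│· ·│
│ ├───┴─┐ ╵ │ │ ╵ │ │ │ │ └─╴ │
│·│     │· ·│ │   │·│·│·│· · ·│
│ └─┬─┐ └─┬─┤ └─┬─┴─┘ │ ├───╴ │
│· ·│ │   │ │   │· · ·│·│· · ·│
├───┘ └─╴ ╵ └─┐ │ ┌───┘ ╵ ╶───┤
│             │ │·│· · · · · ·│
└─────────────┴─┴─┴───────────┘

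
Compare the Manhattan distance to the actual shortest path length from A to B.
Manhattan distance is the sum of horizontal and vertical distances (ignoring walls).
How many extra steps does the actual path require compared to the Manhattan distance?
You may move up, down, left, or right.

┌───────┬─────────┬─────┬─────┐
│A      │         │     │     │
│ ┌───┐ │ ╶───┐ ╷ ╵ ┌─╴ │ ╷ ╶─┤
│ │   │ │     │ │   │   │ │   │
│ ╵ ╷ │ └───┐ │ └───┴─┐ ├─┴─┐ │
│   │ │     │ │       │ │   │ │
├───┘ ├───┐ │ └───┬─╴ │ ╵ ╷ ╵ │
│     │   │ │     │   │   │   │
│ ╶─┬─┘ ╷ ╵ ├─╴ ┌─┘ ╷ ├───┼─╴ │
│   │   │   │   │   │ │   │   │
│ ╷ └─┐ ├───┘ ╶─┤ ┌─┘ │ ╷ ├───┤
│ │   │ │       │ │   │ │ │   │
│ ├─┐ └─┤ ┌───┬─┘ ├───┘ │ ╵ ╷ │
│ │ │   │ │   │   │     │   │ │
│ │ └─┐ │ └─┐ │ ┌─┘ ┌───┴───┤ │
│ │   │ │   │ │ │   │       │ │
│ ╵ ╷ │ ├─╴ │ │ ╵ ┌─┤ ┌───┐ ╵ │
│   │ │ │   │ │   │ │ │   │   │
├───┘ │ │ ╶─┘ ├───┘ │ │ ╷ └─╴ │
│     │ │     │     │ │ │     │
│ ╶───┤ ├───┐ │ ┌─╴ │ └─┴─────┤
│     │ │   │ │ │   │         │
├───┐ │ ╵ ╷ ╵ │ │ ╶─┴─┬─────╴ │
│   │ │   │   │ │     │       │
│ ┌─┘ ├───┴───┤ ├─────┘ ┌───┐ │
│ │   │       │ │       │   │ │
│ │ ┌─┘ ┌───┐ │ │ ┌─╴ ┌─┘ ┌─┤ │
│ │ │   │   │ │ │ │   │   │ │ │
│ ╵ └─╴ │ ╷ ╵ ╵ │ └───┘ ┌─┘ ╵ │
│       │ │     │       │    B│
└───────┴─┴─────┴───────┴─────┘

Manhattan distance: |14 - 0| + |14 - 0| = 28
Actual path length: 96
Extra steps: 96 - 28 = 68

Solution:

┌───────┬─────────┬─────┬─────┐
│A      │↱ → → ↓  │     │     │
│ ┌───┐ │ ╶───┐ ╷ ╵ ┌─╴ │ ╷ ╶─┤
│↓│↱ ↓│ │↑ ← ↰│↓│   │   │ │   │
│ ╵ ╷ │ └───┐ │ └───┴─┐ ├─┴─┐ │
│↳ ↑│↓│     │↑│↳ → → ↓│ │   │ │
├───┘ ├───┐ │ └───┬─╴ │ ╵ ╷ ╵ │
│↓ ← ↲│   │ │↑ ↰  │↓ ↲│   │   │
│ ╶─┬─┘ ╷ ╵ ├─╴ ┌─┘ ╷ ├───┼─╴ │
│↳ ↓│   │   │↱ ↑│↓ ↲│ │↱ ↓│   │
│ ╷ └─┐ ├───┘ ╶─┤ ┌─┘ │ ╷ ├───┤
│ │↳ ↓│ │↱ → ↑  │↓│   │↑│↓│↱ ↓│
│ ├─┐ └─┤ ┌───┬─┘ ├───┘ │ ╵ ╷ │
│ │ │↳ ↓│↑│   │↓ ↲│↱ → ↑│↳ ↑│↓│
│ │ └─┐ │ └─┐ │ ┌─┘ ┌───┴───┤ │
│ │   │↓│↑ ↰│ │↓│↱ ↑│↓ ← ← ↰│↓│
│ ╵ ╷ │ ├─╴ │ │ ╵ ┌─┤ ┌───┐ ╵ │
│   │ │↓│↱ ↑│ │↳ ↑│ │↓│   │↑ ↲│
├───┘ │ │ ╶─┘ ├───┘ │ │ ╷ └─╴ │
│     │↓│↑ ← ↰│     │↓│ │     │
│ ╶───┤ ├───┐ │ ┌─╴ │ └─┴─────┤
│     │↓│↱ ↓│↑│ │   │↳ → → → ↓│
├───┐ │ ╵ ╷ ╵ │ │ ╶─┴─┬─────╴ │
│   │ │↳ ↑│↳ ↑│ │     │      ↓│
│ ┌─┘ ├───┴───┤ ├─────┘ ┌───┐ │
│ │   │       │ │       │   │↓│
│ │ ┌─┘ ┌───┐ │ │ ┌─╴ ┌─┘ ┌─┤ │
│ │ │   │   │ │ │ │   │   │ │↓│
│ ╵ └─╴ │ ╷ ╵ ╵ │ └───┘ ┌─┘ ╵ │
│       │ │     │       │    B│
└───────┴─┴─────┴───────┴─────┘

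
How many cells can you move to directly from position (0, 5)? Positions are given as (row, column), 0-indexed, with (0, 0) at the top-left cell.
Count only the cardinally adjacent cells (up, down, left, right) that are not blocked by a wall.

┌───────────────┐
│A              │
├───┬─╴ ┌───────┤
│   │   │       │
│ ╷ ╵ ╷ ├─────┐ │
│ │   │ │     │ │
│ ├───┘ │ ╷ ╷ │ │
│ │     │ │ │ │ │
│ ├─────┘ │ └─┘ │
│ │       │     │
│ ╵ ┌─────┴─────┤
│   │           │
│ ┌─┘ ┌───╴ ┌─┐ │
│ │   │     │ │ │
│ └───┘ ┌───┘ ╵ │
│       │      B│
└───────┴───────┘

Checking passable neighbors of (0, 5):
Neighbors: (0, 4), (0, 6)
Count: 2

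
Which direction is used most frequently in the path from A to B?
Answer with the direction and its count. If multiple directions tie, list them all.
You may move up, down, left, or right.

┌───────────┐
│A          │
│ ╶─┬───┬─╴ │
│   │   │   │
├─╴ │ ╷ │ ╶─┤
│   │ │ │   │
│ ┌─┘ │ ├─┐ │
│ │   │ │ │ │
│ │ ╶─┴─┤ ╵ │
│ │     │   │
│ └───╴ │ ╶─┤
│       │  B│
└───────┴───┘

Directions: right, right, right, right, right, down, left, down, right, down, down, left, down, right
Counts: {'right': 7, 'down': 5, 'left': 2}
Most common: right (7 times)

Solution:

┌───────────┐
│A → → → → ↓│
│ ╶─┬───┬─╴ │
│   │   │↓ ↲│
├─╴ │ ╷ │ ╶─┤
│   │ │ │↳ ↓│
│ ┌─┘ │ ├─┐ │
│ │   │ │ │↓│
│ │ ╶─┴─┤ ╵ │
│ │     │↓ ↲│
│ └───╴ │ ╶─┤
│       │↳ B│
└───────┴───┘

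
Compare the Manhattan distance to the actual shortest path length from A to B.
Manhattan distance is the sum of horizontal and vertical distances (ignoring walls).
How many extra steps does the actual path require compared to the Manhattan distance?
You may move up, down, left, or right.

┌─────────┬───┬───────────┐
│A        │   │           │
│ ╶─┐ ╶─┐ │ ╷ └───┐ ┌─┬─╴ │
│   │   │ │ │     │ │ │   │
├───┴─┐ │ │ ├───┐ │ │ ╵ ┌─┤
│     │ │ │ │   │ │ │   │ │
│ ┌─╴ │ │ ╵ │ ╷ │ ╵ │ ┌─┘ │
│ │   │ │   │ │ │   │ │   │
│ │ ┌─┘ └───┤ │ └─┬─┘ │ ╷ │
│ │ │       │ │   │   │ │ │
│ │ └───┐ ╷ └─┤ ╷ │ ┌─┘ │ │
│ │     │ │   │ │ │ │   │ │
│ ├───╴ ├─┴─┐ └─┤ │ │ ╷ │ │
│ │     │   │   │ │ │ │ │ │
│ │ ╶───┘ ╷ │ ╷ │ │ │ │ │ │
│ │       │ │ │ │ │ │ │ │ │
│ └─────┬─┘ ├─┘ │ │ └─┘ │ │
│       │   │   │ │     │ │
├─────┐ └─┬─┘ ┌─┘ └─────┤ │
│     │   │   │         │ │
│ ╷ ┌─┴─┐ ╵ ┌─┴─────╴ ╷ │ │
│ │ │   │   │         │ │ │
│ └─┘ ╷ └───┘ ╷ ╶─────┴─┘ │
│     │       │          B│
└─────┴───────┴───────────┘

Manhattan distance: |11 - 0| + |12 - 0| = 23
Actual path length: 51
Extra steps: 51 - 23 = 28

Solution:

┌─────────┬───┬───────────┐
│A → → → ↓│↱ ↓│    ↱ → → ↓│
│ ╶─┐ ╶─┐ │ ╷ └───┐ ┌─┬─╴ │
│   │   │↓│↑│↳ → ↓│↑│ │↓ ↲│
├───┴─┐ │ │ ├───┐ │ │ ╵ ┌─┤
│     │ │↓│↑│   │↓│↑│↓ ↲│ │
│ ┌─╴ │ │ ╵ │ ╷ │ ╵ │ ┌─┘ │
│ │   │ │↳ ↑│ │ │↳ ↑│↓│↱ ↓│
│ │ ┌─┘ └───┤ │ └─┬─┘ │ ╷ │
│ │ │       │ │   │↓ ↲│↑│↓│
│ │ └───┐ ╷ └─┤ ╷ │ ┌─┘ │ │
│ │     │ │   │ │ │↓│  ↑│↓│
│ ├───╴ ├─┴─┐ └─┤ │ │ ╷ │ │
│ │     │   │   │ │↓│ │↑│↓│
│ │ ╶───┘ ╷ │ ╷ │ │ │ │ │ │
│ │       │ │ │ │ │↓│ │↑│↓│
│ └─────┬─┘ ├─┘ │ │ └─┘ │ │
│       │   │   │ │↳ → ↑│↓│
├─────┐ └─┬─┘ ┌─┘ └─────┤ │
│     │   │   │         │↓│
│ ╷ ┌─┴─┐ ╵ ┌─┴─────╴ ╷ │ │
│ │ │   │   │         │ │↓│
│ └─┘ ╷ └───┘ ╷ ╶─────┴─┘ │
│     │       │          B│
└─────┴───────┴───────────┘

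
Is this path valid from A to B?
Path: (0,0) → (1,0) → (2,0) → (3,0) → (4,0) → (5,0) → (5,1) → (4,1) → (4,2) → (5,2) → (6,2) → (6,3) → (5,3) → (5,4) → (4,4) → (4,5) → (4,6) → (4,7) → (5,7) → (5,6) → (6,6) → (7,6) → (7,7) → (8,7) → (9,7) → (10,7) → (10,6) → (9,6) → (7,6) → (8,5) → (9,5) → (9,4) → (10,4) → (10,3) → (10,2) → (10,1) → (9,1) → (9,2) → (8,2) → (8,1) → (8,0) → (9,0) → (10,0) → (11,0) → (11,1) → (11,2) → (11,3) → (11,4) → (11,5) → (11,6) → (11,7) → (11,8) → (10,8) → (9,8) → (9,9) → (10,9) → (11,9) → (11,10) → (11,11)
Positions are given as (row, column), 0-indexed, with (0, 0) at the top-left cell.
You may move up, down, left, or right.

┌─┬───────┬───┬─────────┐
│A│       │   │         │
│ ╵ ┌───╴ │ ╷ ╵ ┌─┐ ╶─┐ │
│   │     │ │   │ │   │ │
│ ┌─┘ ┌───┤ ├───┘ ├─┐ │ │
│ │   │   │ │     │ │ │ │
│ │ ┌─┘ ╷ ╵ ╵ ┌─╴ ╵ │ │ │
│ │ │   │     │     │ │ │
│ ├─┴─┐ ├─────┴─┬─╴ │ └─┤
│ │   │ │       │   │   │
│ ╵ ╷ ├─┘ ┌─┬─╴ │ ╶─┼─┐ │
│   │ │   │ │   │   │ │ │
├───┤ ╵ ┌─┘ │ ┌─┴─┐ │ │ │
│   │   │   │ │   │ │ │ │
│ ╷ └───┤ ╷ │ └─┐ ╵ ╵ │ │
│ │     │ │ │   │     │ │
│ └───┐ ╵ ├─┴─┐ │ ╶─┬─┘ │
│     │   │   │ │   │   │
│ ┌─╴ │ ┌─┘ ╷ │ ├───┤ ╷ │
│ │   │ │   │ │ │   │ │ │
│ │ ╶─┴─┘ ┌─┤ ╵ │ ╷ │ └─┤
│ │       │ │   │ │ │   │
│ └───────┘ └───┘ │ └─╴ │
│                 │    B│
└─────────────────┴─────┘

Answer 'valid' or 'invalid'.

Checking path validity:
Result: Invalid move at step 28: cannot move from (9, 6) to (7, 6).

invalid

Correct solution:

┌─┬───────┬───┬─────────┐
│A│       │   │         │
│ ╵ ┌───╴ │ ╷ ╵ ┌─┐ ╶─┐ │
│↓  │     │ │   │ │   │ │
│ ┌─┘ ┌───┤ ├───┘ ├─┐ │ │
│↓│   │   │ │     │ │ │ │
│ │ ┌─┘ ╷ ╵ ╵ ┌─╴ ╵ │ │ │
│↓│ │   │     │     │ │ │
│ ├─┴─┐ ├─────┴─┬─╴ │ └─┤
│↓│↱ ↓│ │↱ → → ↓│   │   │
│ ╵ ╷ ├─┘ ┌─┬─╴ │ ╶─┼─┐ │
│↳ ↑│↓│↱ ↑│ │↓ ↲│   │ │ │
├───┤ ╵ ┌─┘ │ ┌─┴─┐ │ │ │
│   │↳ ↑│   │↓│   │ │ │ │
│ ╷ └───┤ ╷ │ └─┐ ╵ ╵ │ │
│ │     │ │ │↳ ↓│     │ │
│ └───┐ ╵ ├─┴─┐ │ ╶─┬─┘ │
│↓ ← ↰│   │↓ ↰│↓│   │   │
│ ┌─╴ │ ┌─┘ ╷ │ ├───┤ ╷ │
│↓│↱ ↑│ │↓ ↲│↑│↓│↱ ↓│ │ │
│ │ ╶─┴─┘ ┌─┤ ╵ │ ╷ │ └─┤
│↓│↑ ← ← ↲│ │↑ ↲│↑│↓│   │
│ └───────┘ └───┘ │ └─╴ │
│↳ → → → → → → → ↑│↳ → B│
└─────────────────┴─────┘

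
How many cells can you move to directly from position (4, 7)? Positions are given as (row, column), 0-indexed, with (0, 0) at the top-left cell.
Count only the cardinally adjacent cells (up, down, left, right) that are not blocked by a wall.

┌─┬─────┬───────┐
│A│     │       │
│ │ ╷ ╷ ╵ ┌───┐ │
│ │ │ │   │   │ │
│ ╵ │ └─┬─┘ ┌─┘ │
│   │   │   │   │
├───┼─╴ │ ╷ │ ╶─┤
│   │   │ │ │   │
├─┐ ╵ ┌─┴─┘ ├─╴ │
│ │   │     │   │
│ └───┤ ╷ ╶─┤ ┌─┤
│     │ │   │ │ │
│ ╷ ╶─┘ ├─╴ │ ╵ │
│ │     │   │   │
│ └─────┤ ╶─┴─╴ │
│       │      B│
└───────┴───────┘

Checking passable neighbors of (4, 7):
Neighbors: (3, 7), (4, 6)
Count: 2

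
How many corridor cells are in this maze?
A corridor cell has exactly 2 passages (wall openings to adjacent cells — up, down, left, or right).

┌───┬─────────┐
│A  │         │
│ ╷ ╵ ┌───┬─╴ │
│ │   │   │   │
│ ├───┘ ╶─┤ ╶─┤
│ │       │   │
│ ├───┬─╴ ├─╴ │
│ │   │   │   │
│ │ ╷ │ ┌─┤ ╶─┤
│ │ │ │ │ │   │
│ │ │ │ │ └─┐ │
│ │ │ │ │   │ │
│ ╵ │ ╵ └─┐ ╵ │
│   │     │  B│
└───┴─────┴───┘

Counting cells with exactly 2 passages:
Total corridor cells: 43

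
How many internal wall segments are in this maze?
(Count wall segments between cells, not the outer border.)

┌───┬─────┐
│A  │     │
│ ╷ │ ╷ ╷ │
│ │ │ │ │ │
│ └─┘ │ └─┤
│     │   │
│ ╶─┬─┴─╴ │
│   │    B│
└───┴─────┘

Counting internal wall segments:
Total internal walls: 12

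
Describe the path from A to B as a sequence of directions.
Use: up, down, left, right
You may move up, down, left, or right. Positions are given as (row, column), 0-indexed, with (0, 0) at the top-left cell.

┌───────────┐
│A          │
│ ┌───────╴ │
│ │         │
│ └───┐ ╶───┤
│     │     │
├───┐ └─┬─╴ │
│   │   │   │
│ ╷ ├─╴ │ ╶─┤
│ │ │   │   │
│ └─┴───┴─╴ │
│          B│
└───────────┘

Finding the path and converting it to directions:
Path through cells: (0,0) → (0,1) → (0,2) → (0,3) → (0,4) → (0,5) → (1,5) → (1,4) → (1,3) → (2,3) → (2,4) → (2,5) → (3,5) → (3,4) → (4,4) → (4,5) → (5,5)
Directions: right, right, right, right, right, down, left, left, down, right, right, down, left, down, right, down

Solution:

┌───────────┐
│A → → → → ↓│
│ ┌───────╴ │
│ │    ↓ ← ↲│
│ └───┐ ╶───┤
│     │↳ → ↓│
├───┐ └─┬─╴ │
│   │   │↓ ↲│
│ ╷ ├─╴ │ ╶─┤
│ │ │   │↳ ↓│
│ └─┴───┴─╴ │
│          B│
└───────────┘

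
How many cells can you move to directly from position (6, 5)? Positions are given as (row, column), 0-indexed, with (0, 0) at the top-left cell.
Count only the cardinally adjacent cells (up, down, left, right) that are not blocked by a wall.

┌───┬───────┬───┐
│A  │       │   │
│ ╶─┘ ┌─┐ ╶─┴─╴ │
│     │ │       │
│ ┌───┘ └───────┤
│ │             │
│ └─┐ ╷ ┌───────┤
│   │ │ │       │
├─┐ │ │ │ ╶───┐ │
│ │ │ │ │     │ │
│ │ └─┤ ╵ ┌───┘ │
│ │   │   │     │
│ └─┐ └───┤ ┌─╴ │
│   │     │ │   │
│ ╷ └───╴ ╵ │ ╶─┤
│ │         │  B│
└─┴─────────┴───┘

Checking passable neighbors of (6, 5):
Neighbors: (5, 5), (7, 5)
Count: 2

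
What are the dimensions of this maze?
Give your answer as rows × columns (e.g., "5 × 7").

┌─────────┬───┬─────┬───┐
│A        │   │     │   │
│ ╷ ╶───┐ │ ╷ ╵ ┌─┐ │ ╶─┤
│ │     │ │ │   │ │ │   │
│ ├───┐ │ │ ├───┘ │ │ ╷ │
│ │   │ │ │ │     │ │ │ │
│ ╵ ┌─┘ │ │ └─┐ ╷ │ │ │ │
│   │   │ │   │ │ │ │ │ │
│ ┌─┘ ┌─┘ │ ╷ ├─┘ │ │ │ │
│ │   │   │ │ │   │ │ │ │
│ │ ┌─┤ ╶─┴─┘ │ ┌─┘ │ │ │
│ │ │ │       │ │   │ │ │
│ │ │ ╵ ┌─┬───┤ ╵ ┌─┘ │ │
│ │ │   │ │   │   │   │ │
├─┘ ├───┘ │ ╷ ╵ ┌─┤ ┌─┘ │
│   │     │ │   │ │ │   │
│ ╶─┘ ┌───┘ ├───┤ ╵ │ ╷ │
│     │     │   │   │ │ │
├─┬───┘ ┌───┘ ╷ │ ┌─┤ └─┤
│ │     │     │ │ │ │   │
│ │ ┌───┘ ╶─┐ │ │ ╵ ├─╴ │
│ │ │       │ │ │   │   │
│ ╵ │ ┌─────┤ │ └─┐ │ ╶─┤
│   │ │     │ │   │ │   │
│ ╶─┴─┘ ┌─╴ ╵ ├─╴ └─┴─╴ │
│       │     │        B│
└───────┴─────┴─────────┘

Counting the maze dimensions:
Rows (vertical): 13
Columns (horizontal): 12
Dimensions: 13 × 12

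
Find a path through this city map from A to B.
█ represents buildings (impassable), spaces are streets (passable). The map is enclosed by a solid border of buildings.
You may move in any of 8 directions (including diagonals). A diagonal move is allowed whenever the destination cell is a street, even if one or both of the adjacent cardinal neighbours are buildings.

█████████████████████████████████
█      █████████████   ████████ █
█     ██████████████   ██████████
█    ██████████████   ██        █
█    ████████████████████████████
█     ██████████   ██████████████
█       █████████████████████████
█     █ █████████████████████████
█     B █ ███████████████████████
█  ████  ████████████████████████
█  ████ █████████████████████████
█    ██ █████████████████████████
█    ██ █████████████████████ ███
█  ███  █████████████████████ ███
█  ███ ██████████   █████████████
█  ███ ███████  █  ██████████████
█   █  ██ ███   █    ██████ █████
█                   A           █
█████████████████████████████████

Finding the shortest path from A to B:
Movement: 8-directional
Path length: 22 steps
Directions: left → left → left → left → left → left → left → left → left → left → left → left → left → up-left → up → up → up → up-right → up → up → up → up-left

Solution:

█████████████████████████████████
█      █████████████   ████████ █
█     ██████████████   ██████████
█    ██████████████   ██        █
█    ████████████████████████████
█     ██████████   ██████████████
█       █████████████████████████
█     █ █████████████████████████
█     B █ ███████████████████████
█  ████↖ ████████████████████████
█  ████↑█████████████████████████
█    ██↑█████████████████████████
█    ██↑█████████████████████ ███
█  ███↗ █████████████████████ ███
█  ███↑██████████   █████████████
█  ███↑███████  █  ██████████████
█   █ ↑██ ███   █    ██████ █████
█      ↖←←←←←←←←←←←←A           █
█████████████████████████████████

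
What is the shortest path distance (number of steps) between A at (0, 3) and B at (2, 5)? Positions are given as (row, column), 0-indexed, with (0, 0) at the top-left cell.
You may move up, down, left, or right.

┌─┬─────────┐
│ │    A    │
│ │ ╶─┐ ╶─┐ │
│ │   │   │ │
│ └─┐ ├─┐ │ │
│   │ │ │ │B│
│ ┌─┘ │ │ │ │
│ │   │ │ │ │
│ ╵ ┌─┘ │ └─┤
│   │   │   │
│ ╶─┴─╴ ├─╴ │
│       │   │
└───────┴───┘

Finding path from (0, 3) to (2, 5):
Path: (0,3) → (0,4) → (0,5) → (1,5) → (2,5)
Distance: 4 steps

Solution:

┌─┬─────────┐
│ │    A → ↓│
│ │ ╶─┐ ╶─┐ │
│ │   │   │↓│
│ └─┐ ├─┐ │ │
│   │ │ │ │B│
│ ┌─┘ │ │ │ │
│ │   │ │ │ │
│ ╵ ┌─┘ │ └─┤
│   │   │   │
│ ╶─┴─╴ ├─╴ │
│       │   │
└───────┴───┘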